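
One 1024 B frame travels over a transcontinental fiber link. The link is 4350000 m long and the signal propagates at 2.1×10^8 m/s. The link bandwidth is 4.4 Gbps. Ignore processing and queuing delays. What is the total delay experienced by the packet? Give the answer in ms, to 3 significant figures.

20.7 ms

L = 1024 × 8 = 8192 bits.
Transmission delay = L/R = 8192 / 4400000000 = 0.00186182 ms.
Propagation delay = d/s = 4350000 m / 210000000 m/s = 20.7143 ms.
Total = 20.7 ms.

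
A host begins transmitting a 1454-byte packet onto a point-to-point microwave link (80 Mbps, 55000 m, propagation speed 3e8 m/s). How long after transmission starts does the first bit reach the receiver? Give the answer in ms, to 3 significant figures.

0.183 ms

First bit experiences only propagation delay: d/s = 55000/300000000 = 0.183 ms.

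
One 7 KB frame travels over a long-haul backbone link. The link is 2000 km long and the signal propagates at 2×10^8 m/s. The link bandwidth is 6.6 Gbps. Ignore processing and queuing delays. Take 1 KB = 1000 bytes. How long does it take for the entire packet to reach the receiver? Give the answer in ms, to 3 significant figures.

10.0 ms

L = 56000 bits.
Transmission delay = L/R = 56000 / 6600000000 = 0.00848485 ms.
Propagation delay = d/s = 2000000 m / 200000000 m/s = 10 ms.
Total = 10.0 ms.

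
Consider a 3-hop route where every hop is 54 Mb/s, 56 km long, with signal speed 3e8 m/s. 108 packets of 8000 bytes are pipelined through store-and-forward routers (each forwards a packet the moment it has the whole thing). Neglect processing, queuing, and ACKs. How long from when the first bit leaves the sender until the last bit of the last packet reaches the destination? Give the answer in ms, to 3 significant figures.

131 ms

Per-hop transmission t_tx = L/R = 64000/54000000 = 1.18519 ms.
Per-hop propagation t_prop = 56000/300000000 = 0.186667 ms.
Pipeline fill: first packet needs 3·t_tx to clear all hops; remaining 107 packets each add one t_tx.
Total = (3+108-1)·t_tx + 3·t_prop = 110·1.18519 + 3·0.186667 = 131 ms.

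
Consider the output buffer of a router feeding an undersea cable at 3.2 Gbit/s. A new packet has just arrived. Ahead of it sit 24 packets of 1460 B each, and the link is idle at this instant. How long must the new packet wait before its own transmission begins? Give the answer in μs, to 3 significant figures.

Each queued packet: L/R = 11680/3200000000 = 3.65 μs.
24 queued → 87.6 μs.
Queuing delay = 87.6 μs.

87.6 μs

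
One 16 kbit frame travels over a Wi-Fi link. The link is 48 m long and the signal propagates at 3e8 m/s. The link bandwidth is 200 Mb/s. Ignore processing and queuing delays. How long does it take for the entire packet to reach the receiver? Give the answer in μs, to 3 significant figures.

L = 16000 bits.
Transmission delay = L/R = 16000 / 200000000 = 80 μs.
Propagation delay = d/s = 48 m / 300000000 m/s = 0.16 μs.
Total = 80.2 μs.

80.2 μs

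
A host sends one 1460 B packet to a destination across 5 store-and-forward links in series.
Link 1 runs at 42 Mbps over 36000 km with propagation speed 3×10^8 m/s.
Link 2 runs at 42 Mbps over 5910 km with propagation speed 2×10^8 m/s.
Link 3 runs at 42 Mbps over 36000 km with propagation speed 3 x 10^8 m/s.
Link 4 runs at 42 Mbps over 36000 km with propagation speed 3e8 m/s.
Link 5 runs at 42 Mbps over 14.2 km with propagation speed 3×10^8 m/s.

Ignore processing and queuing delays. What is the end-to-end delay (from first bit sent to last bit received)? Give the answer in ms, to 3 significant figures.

391 ms

L = 1460 × 8 = 11680 bits.
Transmission delay per hop = L/R = 11680/42000000 = 0.278095 ms; 5 hops → 1.39048 ms.
Propagation delays (d/s per hop): 120, 29.55, 120, 120, 0.0473333 ms; sum = 389.597 ms.
End-to-end = 391 ms.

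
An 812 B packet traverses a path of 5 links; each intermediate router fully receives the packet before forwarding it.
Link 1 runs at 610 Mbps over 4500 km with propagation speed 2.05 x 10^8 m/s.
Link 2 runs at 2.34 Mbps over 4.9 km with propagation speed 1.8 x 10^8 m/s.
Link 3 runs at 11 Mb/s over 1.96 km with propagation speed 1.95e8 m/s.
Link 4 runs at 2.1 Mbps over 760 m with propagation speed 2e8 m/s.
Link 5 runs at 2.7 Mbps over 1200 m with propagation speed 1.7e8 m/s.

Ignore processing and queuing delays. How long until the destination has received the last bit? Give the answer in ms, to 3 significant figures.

L = 812 × 8 = 6496 bits.
Transmission delays (L/R per hop): 0.0106492, 2.77607, 0.590545, 3.09333, 2.40593 ms; sum = 8.87652 ms.
Propagation delays (d/s per hop): 21.9512, 0.0272222, 0.0100513, 0.0038, 0.00705882 ms; sum = 21.9994 ms.
End-to-end = 30.9 ms.

30.9 ms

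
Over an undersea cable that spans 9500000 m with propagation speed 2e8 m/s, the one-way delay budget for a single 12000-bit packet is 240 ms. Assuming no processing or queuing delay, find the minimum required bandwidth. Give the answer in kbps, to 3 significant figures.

Propagation delay = 9500000 / 200000000 = 47.5 ms.
Transmission budget = 240 − 47.5 = 192.5 ms.
R ≥ L / t_tx = 12000 bits / 0.1925 s = 62.3 kbps.

62.3 kbps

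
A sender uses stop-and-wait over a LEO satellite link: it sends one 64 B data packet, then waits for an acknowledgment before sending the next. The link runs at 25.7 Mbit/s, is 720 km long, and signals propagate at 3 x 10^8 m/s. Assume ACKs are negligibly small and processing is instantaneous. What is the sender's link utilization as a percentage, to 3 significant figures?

t_tx = L/R = 512/25700000 = 1.99222e-05 s.
t_prop = 720000/300000000 = 0.0024 s; RTT = 0.0048 s.
Cycle = t_tx + RTT = 0.00481992 s.
Utilization = t_tx / cycle = 1.99222e-05/0.00481992 = 0.413 %.

0.413 %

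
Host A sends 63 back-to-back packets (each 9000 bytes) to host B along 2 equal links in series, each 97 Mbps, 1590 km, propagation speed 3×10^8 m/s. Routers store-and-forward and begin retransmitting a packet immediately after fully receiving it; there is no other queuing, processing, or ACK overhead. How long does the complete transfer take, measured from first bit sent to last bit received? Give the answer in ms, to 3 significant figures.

58.1 ms

Per-hop transmission t_tx = L/R = 72000/97000000 = 0.742268 ms.
Per-hop propagation t_prop = 1590000/300000000 = 5.3 ms.
Pipeline fill: first packet needs 2·t_tx to clear all hops; remaining 62 packets each add one t_tx.
Total = (2+63-1)·t_tx + 2·t_prop = 64·0.742268 + 2·5.3 = 58.1 ms.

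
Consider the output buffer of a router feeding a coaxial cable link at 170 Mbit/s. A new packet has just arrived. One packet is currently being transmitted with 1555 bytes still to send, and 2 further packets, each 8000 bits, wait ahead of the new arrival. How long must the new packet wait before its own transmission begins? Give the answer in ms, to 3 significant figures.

0.167 ms

Each queued packet: L/R = 8000/170000000 = 0.0470588 ms.
2 queued → 0.0941176 ms.
Plus remaining 12440 bits of current packet: 0.0731765 ms.
Queuing delay = 0.167 ms.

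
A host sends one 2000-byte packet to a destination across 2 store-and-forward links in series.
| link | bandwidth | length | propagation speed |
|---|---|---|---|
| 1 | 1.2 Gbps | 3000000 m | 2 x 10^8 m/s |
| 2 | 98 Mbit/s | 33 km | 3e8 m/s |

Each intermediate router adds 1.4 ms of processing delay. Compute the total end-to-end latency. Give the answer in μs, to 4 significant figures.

L = 2000 × 8 = 16000 bits.
Transmission delays (L/R per hop): 13.3333, 163.265 μs; sum = 176.599 μs.
Propagation delays (d/s per hop): 15000, 110 μs; sum = 15110 μs.
Processing at 1 router(s): 1 × 1.4 ms = 1400 μs.
End-to-end = 16690 μs.

16690 μs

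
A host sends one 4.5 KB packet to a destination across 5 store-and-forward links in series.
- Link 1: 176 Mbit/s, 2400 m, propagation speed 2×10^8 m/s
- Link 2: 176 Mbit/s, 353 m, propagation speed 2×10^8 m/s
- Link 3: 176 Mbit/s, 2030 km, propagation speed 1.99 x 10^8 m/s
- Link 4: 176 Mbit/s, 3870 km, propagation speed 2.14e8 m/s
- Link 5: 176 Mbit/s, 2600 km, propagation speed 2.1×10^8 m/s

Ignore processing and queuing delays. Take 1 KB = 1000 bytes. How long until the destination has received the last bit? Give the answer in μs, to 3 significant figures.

41700 μs

L = 36000 bits.
Transmission delay per hop = L/R = 36000/176000000 = 204.545 μs; 5 hops → 1022.73 μs.
Propagation delays (d/s per hop): 12, 1.765, 10201, 18084.1, 12381 μs; sum = 40679.8 μs.
End-to-end = 41700 μs.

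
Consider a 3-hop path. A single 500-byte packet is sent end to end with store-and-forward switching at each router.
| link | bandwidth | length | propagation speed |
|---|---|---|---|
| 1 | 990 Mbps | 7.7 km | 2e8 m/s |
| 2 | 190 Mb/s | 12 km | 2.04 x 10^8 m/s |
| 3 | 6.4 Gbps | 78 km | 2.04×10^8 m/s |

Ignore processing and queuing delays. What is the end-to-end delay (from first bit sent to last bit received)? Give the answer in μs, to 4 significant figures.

L = 500 × 8 = 4000 bits.
Transmission delays (L/R per hop): 4.0404, 21.0526, 0.625 μs; sum = 25.718 μs.
Propagation delays (d/s per hop): 38.5, 58.8235, 382.353 μs; sum = 479.676 μs.
End-to-end = 505.4 μs.

505.4 μs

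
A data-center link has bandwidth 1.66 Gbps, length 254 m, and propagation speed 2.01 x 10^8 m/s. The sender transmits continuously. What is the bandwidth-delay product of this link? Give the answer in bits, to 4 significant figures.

2098 bits

Propagation delay = 254 / 2.01e+08 = 1.26368e-06 s.
BDP = R × t_prop = 1660000000 × 1.26368e-06 = 2097.71 bits.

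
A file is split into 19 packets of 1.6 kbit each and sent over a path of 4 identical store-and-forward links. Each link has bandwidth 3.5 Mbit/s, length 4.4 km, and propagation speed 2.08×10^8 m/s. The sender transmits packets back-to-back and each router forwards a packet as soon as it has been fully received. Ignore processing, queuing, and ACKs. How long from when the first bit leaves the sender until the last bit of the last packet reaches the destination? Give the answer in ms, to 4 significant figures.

Per-hop transmission t_tx = L/R = 1600/3500000 = 0.457143 ms.
Per-hop propagation t_prop = 4400/208000000 = 0.0211538 ms.
Pipeline fill: first packet needs 4·t_tx to clear all hops; remaining 18 packets each add one t_tx.
Total = (4+19-1)·t_tx + 4·t_prop = 22·0.457143 + 4·0.0211538 = 10.14 ms.

10.14 ms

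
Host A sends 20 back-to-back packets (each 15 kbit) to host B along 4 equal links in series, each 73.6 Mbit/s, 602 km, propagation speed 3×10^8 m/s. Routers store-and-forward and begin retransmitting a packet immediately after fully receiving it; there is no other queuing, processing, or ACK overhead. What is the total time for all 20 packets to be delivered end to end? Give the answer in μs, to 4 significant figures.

Per-hop transmission t_tx = L/R = 15000/73600000 = 203.804 μs.
Per-hop propagation t_prop = 602000/300000000 = 2006.67 μs.
Pipeline fill: first packet needs 4·t_tx to clear all hops; remaining 19 packets each add one t_tx.
Total = (4+20-1)·t_tx + 4·t_prop = 23·203.804 + 4·2006.67 = 12710 μs.

12710 μs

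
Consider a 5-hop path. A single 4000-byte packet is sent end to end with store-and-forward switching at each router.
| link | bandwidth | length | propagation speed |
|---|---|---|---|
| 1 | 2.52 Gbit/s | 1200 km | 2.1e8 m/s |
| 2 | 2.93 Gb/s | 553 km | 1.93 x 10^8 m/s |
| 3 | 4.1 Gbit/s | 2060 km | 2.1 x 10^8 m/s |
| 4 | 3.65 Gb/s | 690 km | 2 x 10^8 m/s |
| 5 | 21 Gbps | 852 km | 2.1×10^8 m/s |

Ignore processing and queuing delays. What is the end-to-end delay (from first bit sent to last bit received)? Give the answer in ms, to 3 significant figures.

25.9 ms

L = 4000 × 8 = 32000 bits.
Transmission delays (L/R per hop): 0.0126984, 0.0109215, 0.00780488, 0.00876712, 0.00152381 ms; sum = 0.0417157 ms.
Propagation delays (d/s per hop): 5.71429, 2.86528, 9.80952, 3.45, 4.05714 ms; sum = 25.8962 ms.
End-to-end = 25.9 ms.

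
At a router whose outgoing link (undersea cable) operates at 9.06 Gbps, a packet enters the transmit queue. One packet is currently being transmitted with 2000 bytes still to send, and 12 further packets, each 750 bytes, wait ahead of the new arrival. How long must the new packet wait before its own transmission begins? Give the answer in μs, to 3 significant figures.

9.71 μs

Each queued packet: L/R = 6000/9060000000 = 0.662252 μs.
12 queued → 7.94702 μs.
Plus remaining 16000 bits of current packet: 1.766 μs.
Queuing delay = 9.71 μs.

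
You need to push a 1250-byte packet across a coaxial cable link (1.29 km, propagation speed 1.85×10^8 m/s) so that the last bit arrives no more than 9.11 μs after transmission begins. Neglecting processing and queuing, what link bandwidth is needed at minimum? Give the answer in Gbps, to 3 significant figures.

4.68 Gbps

L = 10000 bits.
Propagation delay = 1290 / 185000000 = 6.97297 μs.
Transmission budget = 9.11 − 6.97297 = 2.13703 μs.
R ≥ L / t_tx = 10000 bits / 2.13703e-06 s = 4.68 Gbps.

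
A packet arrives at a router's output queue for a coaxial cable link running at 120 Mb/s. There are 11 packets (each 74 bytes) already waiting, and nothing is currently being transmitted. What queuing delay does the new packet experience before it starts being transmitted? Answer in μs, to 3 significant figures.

54.3 μs

Each queued packet: L/R = 592/120000000 = 4.93333 μs.
11 queued → 54.2667 μs.
Queuing delay = 54.3 μs.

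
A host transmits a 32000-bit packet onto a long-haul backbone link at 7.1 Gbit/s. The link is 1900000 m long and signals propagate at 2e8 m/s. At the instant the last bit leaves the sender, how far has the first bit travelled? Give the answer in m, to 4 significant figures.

t_tx = L/R = 32000/7100000000 = 4.50704e-06 s.
Distance = s × t_tx = 200000000 × 4.50704e-06 = 901.4 m.

901.4 m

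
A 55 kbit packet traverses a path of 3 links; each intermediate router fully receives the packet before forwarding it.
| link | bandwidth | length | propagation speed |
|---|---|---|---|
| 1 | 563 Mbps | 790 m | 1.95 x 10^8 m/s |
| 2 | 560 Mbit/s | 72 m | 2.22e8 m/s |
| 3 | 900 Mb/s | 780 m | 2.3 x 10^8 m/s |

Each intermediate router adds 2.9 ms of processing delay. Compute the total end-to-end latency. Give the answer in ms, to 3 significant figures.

6.06 ms

L = 55000 bits.
Transmission delays (L/R per hop): 0.0976909, 0.0982143, 0.0611111 ms; sum = 0.257016 ms.
Propagation delays (d/s per hop): 0.00405128, 0.000324324, 0.0033913 ms; sum = 0.00776691 ms.
Processing at 2 router(s): 2 × 2.9 ms = 5.8 ms.
End-to-end = 6.06 ms.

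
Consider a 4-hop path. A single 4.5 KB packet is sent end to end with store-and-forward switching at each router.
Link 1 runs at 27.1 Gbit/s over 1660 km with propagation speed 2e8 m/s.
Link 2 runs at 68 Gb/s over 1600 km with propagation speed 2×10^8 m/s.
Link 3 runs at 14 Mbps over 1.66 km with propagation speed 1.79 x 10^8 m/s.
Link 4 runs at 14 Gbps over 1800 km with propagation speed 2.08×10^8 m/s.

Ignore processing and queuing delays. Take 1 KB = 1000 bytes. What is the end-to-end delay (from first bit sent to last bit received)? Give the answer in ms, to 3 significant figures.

27.5 ms

L = 36000 bits.
Transmission delays (L/R per hop): 0.00132841, 0.000529412, 2.57143, 0.00257143 ms; sum = 2.57586 ms.
Propagation delays (d/s per hop): 8.3, 8, 0.00927374, 8.65385 ms; sum = 24.9631 ms.
End-to-end = 27.5 ms.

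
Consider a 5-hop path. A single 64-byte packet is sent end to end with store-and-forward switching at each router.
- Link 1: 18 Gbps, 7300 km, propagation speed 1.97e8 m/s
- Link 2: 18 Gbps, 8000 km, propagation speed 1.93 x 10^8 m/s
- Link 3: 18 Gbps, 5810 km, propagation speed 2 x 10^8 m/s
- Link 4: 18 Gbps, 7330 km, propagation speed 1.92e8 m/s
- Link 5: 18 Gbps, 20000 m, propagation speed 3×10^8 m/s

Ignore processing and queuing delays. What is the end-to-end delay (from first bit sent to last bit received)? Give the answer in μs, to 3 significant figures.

L = 64 × 8 = 512 bits.
Transmission delay per hop = L/R = 512/18000000000 = 0.0284444 μs; 5 hops → 0.142222 μs.
Propagation delays (d/s per hop): 37055.8, 41450.8, 29050, 38177.1, 66.6667 μs; sum = 145800 μs.
End-to-end = 146000 μs.

146000 μs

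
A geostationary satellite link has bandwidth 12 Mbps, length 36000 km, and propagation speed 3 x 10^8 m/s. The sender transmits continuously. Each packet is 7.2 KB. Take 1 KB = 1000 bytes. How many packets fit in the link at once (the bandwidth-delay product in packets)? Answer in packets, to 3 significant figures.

25.0 packets

Propagation delay = 36000000 / 300000000 = 0.12 s.
BDP = R × t_prop = 12000000 × 0.12 = 1440000 bits.
In packets of 57600 bits: 25.0 packets.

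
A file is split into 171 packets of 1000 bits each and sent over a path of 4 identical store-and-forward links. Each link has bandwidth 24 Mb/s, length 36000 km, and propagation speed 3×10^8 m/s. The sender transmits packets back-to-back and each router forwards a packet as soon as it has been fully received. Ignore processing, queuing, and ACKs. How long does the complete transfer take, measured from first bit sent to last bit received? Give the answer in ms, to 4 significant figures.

487.3 ms

Per-hop transmission t_tx = L/R = 1000/24000000 = 0.0416667 ms.
Per-hop propagation t_prop = 36000000/300000000 = 120 ms.
Pipeline fill: first packet needs 4·t_tx to clear all hops; remaining 170 packets each add one t_tx.
Total = (4+171-1)·t_tx + 4·t_prop = 174·0.0416667 + 4·120 = 487.3 ms.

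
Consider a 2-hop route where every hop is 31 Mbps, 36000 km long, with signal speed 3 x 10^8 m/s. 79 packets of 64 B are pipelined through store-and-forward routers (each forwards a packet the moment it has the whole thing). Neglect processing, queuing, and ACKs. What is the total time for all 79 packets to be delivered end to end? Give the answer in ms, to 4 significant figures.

241.3 ms

Per-hop transmission t_tx = L/R = 512/31000000 = 0.0165161 ms.
Per-hop propagation t_prop = 36000000/300000000 = 120 ms.
Pipeline fill: first packet needs 2·t_tx to clear all hops; remaining 78 packets each add one t_tx.
Total = (2+79-1)·t_tx + 2·t_prop = 80·0.0165161 + 2·120 = 241.3 ms.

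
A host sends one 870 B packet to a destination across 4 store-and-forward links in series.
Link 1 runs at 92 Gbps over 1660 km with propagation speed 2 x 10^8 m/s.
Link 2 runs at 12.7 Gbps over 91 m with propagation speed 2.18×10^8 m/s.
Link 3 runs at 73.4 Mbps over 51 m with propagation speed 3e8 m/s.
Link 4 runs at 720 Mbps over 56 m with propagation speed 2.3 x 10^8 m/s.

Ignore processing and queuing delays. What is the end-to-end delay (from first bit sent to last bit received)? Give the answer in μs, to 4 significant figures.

L = 870 × 8 = 6960 bits.
Transmission delays (L/R per hop): 0.0756522, 0.548031, 94.8229, 9.66667 μs; sum = 105.113 μs.
Propagation delays (d/s per hop): 8300, 0.417431, 0.17, 0.243478 μs; sum = 8300.83 μs.
End-to-end = 8406 μs.

8406 μs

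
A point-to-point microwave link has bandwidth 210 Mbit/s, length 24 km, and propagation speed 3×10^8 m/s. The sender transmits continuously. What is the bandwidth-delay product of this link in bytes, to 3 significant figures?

Propagation delay = 24000 / 300000000 = 8e-05 s.
BDP = R × t_prop = 210000000 × 8e-05 = 16800 bits.
In bytes: 16800/8 = 2100 bytes.

2100 bytes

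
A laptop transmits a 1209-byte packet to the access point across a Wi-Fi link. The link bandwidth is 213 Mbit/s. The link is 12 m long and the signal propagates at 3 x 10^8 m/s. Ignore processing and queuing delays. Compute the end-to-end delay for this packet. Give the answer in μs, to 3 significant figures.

45.4 μs

L = 1209 × 8 = 9672 bits.
Transmission delay = L/R = 9672 / 213000000 = 45.4085 μs.
Propagation delay = d/s = 12 m / 300000000 m/s = 0.04 μs.
Total = 45.4 μs.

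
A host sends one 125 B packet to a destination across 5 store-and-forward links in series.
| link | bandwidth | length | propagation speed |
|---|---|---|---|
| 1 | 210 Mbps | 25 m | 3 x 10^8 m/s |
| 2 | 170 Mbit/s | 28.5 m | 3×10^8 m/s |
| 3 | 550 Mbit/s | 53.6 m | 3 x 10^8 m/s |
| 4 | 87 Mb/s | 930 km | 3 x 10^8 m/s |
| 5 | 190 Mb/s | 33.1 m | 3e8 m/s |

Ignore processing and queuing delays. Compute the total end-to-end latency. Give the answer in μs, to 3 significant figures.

3130 μs

L = 125 × 8 = 1000 bits.
Transmission delays (L/R per hop): 4.7619, 5.88235, 1.81818, 11.4943, 5.26316 μs; sum = 29.2199 μs.
Propagation delays (d/s per hop): 0.0833333, 0.095, 0.178667, 3100, 0.110333 μs; sum = 3100.47 μs.
End-to-end = 3130 μs.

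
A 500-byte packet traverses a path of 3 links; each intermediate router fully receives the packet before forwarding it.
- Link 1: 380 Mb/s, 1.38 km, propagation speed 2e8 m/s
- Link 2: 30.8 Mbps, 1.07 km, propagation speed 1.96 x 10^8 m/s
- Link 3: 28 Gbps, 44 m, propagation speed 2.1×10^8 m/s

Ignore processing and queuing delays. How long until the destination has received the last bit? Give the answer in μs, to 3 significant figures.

153 μs

L = 500 × 8 = 4000 bits.
Transmission delays (L/R per hop): 10.5263, 129.87, 0.142857 μs; sum = 140.539 μs.
Propagation delays (d/s per hop): 6.9, 5.45918, 0.209524 μs; sum = 12.5687 μs.
End-to-end = 153 μs.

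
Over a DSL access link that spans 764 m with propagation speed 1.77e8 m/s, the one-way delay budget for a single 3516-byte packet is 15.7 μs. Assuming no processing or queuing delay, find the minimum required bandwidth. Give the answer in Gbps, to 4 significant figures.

L = 28128 bits.
Propagation delay = 764 / 177000000 = 4.31638 μs.
Transmission budget = 15.7 − 4.31638 = 11.3836 μs.
R ≥ L / t_tx = 28128 bits / 1.13836e-05 s = 2.471 Gbps.

2.471 Gbps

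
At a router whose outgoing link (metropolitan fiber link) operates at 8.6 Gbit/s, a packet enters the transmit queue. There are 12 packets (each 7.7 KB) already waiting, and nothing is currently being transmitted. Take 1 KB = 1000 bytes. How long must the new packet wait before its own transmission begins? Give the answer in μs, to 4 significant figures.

Each queued packet: L/R = 61600/8600000000 = 7.16279 μs.
12 queued → 85.9535 μs.
Queuing delay = 85.95 μs.

85.95 μs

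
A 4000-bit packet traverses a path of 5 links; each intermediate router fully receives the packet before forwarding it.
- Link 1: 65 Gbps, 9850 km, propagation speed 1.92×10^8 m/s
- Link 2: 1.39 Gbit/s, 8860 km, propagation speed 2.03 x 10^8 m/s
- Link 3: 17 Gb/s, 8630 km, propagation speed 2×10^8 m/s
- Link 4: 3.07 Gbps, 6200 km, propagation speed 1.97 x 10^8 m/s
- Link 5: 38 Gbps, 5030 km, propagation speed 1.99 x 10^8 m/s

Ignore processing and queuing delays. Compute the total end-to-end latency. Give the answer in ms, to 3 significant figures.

195 ms

Transmission delays (L/R per hop): 6.15385e-05, 0.0028777, 0.000235294, 0.00130293, 0.000105263 ms; sum = 0.00458273 ms.
Propagation delays (d/s per hop): 51.3021, 43.6453, 43.15, 31.4721, 25.2764 ms; sum = 194.846 ms.
End-to-end = 195 ms.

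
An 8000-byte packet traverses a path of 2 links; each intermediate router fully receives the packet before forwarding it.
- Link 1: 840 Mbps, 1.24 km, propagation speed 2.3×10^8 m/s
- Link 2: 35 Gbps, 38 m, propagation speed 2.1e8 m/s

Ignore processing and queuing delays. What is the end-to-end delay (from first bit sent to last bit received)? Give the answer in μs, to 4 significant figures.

L = 8000 × 8 = 64000 bits.
Transmission delays (L/R per hop): 76.1905, 1.82857 μs; sum = 78.019 μs.
Propagation delays (d/s per hop): 5.3913, 0.180952 μs; sum = 5.57226 μs.
End-to-end = 83.59 μs.

83.59 μs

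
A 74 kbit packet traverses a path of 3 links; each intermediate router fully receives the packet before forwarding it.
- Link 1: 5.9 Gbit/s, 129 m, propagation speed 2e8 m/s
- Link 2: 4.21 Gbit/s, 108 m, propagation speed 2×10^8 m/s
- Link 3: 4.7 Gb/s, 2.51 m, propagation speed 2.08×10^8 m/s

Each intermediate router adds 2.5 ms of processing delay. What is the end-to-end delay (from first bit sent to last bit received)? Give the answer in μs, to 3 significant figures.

5050 μs

L = 74000 bits.
Transmission delays (L/R per hop): 12.5424, 17.5772, 15.7447 μs; sum = 45.8643 μs.
Propagation delays (d/s per hop): 0.645, 0.54, 0.0120673 μs; sum = 1.19707 μs.
Processing at 2 router(s): 2 × 2.5 ms = 5000 μs.
End-to-end = 5050 μs.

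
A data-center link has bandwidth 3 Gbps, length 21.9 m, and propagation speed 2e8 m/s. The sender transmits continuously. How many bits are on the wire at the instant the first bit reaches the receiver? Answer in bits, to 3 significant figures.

329 bits

Propagation delay = 21.9 / 200000000 = 1.095e-07 s.
BDP = R × t_prop = 3000000000 × 1.095e-07 = 328.5 bits.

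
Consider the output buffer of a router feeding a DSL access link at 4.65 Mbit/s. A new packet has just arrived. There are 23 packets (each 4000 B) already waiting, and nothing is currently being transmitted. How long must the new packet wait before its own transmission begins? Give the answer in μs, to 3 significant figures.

Each queued packet: L/R = 32000/4650000 = 6881.72 μs.
23 queued → 158280 μs.
Queuing delay = 158000 μs.

158000 μs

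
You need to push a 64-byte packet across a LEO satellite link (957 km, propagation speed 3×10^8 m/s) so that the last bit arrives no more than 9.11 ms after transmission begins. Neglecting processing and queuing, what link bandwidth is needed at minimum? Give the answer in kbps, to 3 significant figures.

L = 512 bits.
Propagation delay = 957000 / 300000000 = 3.19 ms.
Transmission budget = 9.11 − 3.19 = 5.92 ms.
R ≥ L / t_tx = 512 bits / 0.00592 s = 86.5 kbps.

86.5 kbps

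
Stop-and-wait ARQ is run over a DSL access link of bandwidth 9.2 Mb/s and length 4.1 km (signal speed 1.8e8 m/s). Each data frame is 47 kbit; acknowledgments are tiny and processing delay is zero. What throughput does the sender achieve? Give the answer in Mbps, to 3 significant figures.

9.12 Mbps

t_tx = L/R = 47000/9200000 = 0.0051087 s.
t_prop = 4100/180000000 = 2.27778e-05 s; RTT = 4.55556e-05 s.
Cycle = t_tx + RTT = 0.00515425 s.
Throughput = L / cycle = 47000 / 0.00515425 = 9.12 Mbps.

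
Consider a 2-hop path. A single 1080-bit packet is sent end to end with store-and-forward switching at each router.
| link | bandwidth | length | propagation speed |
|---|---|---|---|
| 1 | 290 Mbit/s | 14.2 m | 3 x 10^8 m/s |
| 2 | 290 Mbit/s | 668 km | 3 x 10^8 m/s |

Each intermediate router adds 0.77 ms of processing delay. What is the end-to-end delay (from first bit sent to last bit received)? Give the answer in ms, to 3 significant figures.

3.00 ms

Transmission delay per hop = L/R = 1080/290000000 = 0.00372414 ms; 2 hops → 0.00744828 ms.
Propagation delays (d/s per hop): 4.73333e-05, 2.22667 ms; sum = 2.22671 ms.
Processing at 1 router(s): 1 × 0.77 ms = 0.77 ms.
End-to-end = 3.00 ms.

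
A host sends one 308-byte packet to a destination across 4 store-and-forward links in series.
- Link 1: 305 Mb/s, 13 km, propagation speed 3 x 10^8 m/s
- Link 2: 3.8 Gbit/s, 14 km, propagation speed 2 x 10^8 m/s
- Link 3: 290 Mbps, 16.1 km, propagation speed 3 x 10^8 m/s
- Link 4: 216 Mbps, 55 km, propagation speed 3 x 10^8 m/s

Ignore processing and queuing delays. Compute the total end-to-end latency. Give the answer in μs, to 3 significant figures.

L = 308 × 8 = 2464 bits.
Transmission delays (L/R per hop): 8.07869, 0.648421, 8.49655, 11.4074 μs; sum = 28.6311 μs.
Propagation delays (d/s per hop): 43.3333, 70, 53.6667, 183.333 μs; sum = 350.333 μs.
End-to-end = 379 μs.

379 μs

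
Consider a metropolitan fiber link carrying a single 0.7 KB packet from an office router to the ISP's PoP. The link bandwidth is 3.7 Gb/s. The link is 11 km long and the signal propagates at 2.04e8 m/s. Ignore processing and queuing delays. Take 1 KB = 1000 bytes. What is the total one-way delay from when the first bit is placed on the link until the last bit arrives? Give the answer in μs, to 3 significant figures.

55.4 μs

L = 5600 bits.
Transmission delay = L/R = 5600 / 3700000000 = 1.51351 μs.
Propagation delay = d/s = 11000 m / 204000000 m/s = 53.9216 μs.
Total = 55.4 μs.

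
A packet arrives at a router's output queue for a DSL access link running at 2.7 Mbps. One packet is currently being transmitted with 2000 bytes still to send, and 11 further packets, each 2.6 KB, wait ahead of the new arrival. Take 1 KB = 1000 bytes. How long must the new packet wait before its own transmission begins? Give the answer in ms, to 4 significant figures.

Each queued packet: L/R = 20800/2700000 = 7.7037 ms.
11 queued → 84.7407 ms.
Plus remaining 16000 bits of current packet: 5.92593 ms.
Queuing delay = 90.67 ms.

90.67 ms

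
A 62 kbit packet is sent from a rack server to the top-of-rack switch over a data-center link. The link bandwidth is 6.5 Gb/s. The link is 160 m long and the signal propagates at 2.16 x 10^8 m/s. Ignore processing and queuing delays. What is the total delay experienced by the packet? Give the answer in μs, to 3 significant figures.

10.3 μs

L = 62000 bits.
Transmission delay = L/R = 62000 / 6500000000 = 9.53846 μs.
Propagation delay = d/s = 160 m / 216000000 m/s = 0.740741 μs.
Total = 10.3 μs.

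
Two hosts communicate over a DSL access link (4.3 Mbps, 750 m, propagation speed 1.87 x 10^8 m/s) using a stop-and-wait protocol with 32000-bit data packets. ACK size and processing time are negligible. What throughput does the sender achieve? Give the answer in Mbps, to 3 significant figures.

t_tx = L/R = 32000/4300000 = 0.00744186 s.
t_prop = 750/187000000 = 4.0107e-06 s; RTT = 8.02139e-06 s.
Cycle = t_tx + RTT = 0.00744988 s.
Throughput = L / cycle = 32000 / 0.00744988 = 4.30 Mbps.

4.30 Mbps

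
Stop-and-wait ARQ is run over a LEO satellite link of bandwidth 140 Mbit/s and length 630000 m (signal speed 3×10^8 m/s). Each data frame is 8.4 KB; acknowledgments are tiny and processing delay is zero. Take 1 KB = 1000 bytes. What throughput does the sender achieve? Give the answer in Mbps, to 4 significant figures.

14.36 Mbps

t_tx = L/R = 67200/140000000 = 0.00048 s.
t_prop = 630000/300000000 = 0.0021 s; RTT = 0.0042 s.
Cycle = t_tx + RTT = 0.00468 s.
Throughput = L / cycle = 67200 / 0.00468 = 14.36 Mbps.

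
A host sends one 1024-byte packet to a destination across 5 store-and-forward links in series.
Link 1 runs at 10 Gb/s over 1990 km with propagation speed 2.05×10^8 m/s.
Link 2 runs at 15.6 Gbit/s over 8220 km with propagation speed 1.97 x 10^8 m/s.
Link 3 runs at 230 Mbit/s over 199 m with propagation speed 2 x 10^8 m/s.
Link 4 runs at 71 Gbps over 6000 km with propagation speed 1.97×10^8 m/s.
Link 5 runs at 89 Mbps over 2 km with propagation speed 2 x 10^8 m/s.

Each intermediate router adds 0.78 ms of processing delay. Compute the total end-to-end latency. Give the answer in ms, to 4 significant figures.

85.15 ms

L = 1024 × 8 = 8192 bits.
Transmission delays (L/R per hop): 0.0008192, 0.000525128, 0.0356174, 0.00011538, 0.0920449 ms; sum = 0.129122 ms.
Propagation delays (d/s per hop): 9.70732, 41.7259, 0.000995, 30.4569, 0.01 ms; sum = 81.9011 ms.
Processing at 4 router(s): 4 × 0.78 ms = 3.12 ms.
End-to-end = 85.15 ms.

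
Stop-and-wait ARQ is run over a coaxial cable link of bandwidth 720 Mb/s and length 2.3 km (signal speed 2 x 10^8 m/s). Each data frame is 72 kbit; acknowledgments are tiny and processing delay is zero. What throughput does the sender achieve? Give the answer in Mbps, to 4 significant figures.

585.4 Mbps

t_tx = L/R = 72000/720000000 = 0.0001 s.
t_prop = 2300/200000000 = 1.15e-05 s; RTT = 2.3e-05 s.
Cycle = t_tx + RTT = 0.000123 s.
Throughput = L / cycle = 72000 / 0.000123 = 585.4 Mbps.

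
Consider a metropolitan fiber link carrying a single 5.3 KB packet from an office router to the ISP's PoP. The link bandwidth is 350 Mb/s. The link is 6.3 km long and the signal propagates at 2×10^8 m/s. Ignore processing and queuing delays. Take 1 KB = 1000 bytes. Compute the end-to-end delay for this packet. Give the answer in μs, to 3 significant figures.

153 μs

L = 42400 bits.
Transmission delay = L/R = 42400 / 350000000 = 121.143 μs.
Propagation delay = d/s = 6300 m / 200000000 m/s = 31.5 μs.
Total = 153 μs.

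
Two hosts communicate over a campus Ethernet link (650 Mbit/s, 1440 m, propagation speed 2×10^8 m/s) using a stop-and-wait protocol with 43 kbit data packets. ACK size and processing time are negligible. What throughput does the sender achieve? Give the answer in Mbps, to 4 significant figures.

533.8 Mbps

t_tx = L/R = 43000/650000000 = 6.61538e-05 s.
t_prop = 1440/200000000 = 7.2e-06 s; RTT = 1.44e-05 s.
Cycle = t_tx + RTT = 8.05538e-05 s.
Throughput = L / cycle = 43000 / 8.05538e-05 = 533.8 Mbps.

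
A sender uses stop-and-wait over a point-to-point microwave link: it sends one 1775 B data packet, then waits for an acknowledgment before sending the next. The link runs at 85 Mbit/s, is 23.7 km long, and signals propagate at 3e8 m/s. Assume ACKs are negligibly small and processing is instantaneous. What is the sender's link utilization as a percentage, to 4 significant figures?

t_tx = L/R = 14200/85000000 = 0.000167059 s.
t_prop = 23700/300000000 = 7.9e-05 s; RTT = 0.000158 s.
Cycle = t_tx + RTT = 0.000325059 s.
Utilization = t_tx / cycle = 0.000167059/0.000325059 = 51.39 %.

51.39 %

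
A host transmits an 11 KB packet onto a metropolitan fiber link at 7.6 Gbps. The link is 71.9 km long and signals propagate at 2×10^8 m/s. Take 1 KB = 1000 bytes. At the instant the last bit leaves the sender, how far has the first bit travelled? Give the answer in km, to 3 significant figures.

2.32 km

t_tx = L/R = 88000/7600000000 = 1.15789e-05 s.
Distance = s × t_tx = 200000000 × 1.15789e-05 = 2.32 km.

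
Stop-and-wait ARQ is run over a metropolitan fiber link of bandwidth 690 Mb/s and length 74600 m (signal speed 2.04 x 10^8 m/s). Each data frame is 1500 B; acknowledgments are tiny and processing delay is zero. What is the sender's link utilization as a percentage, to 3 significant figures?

2.32 %

t_tx = L/R = 12000/690000000 = 1.73913e-05 s.
t_prop = 74600/204000000 = 0.000365686 s; RTT = 0.000731373 s.
Cycle = t_tx + RTT = 0.000748764 s.
Utilization = t_tx / cycle = 1.73913e-05/0.000748764 = 2.32 %.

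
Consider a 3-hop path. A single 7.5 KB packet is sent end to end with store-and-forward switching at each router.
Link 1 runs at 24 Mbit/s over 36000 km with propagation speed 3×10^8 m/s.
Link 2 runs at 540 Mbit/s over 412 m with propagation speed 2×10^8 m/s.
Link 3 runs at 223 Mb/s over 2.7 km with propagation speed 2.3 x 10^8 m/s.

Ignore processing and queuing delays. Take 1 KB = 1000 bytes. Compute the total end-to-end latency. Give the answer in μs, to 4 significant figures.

122900 μs

L = 60000 bits.
Transmission delays (L/R per hop): 2500, 111.111, 269.058 μs; sum = 2880.17 μs.
Propagation delays (d/s per hop): 120000, 2.06, 11.7391 μs; sum = 120014 μs.
End-to-end = 122900 μs.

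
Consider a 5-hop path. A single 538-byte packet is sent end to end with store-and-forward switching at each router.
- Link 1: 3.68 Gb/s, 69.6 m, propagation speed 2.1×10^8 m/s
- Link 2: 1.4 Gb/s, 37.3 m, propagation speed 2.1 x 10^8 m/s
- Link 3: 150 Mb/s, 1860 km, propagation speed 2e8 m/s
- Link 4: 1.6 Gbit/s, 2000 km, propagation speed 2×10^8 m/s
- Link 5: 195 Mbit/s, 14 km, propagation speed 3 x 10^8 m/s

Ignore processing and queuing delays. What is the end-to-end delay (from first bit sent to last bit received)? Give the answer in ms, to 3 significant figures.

19.4 ms

L = 538 × 8 = 4304 bits.
Transmission delays (L/R per hop): 0.00116957, 0.00307429, 0.0286933, 0.00269, 0.0220718 ms; sum = 0.057699 ms.
Propagation delays (d/s per hop): 0.000331429, 0.000177619, 9.3, 10, 0.0466667 ms; sum = 19.3472 ms.
End-to-end = 19.4 ms.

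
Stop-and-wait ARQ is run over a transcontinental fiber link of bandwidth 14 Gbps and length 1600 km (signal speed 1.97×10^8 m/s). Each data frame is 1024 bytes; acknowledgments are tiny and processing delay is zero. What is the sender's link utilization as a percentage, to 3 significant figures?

0.00360 %

t_tx = L/R = 8192/14000000000 = 5.85143e-07 s.
t_prop = 1600000/197000000 = 0.00812183 s; RTT = 0.0162437 s.
Cycle = t_tx + RTT = 0.0162442 s.
Utilization = t_tx / cycle = 5.85143e-07/0.0162442 = 0.00360 %.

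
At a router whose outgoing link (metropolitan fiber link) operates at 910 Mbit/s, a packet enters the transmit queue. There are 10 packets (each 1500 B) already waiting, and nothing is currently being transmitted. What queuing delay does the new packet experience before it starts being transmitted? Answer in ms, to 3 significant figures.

0.132 ms

Each queued packet: L/R = 12000/910000000 = 0.0131868 ms.
10 queued → 0.131868 ms.
Queuing delay = 0.132 ms.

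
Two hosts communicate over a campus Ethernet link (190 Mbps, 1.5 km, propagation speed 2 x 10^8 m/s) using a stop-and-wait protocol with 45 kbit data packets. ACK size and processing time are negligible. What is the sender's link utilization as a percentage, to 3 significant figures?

t_tx = L/R = 45000/190000000 = 0.000236842 s.
t_prop = 1500/200000000 = 7.5e-06 s; RTT = 1.5e-05 s.
Cycle = t_tx + RTT = 0.000251842 s.
Utilization = t_tx / cycle = 0.000236842/0.000251842 = 94.0 %.

94.0 %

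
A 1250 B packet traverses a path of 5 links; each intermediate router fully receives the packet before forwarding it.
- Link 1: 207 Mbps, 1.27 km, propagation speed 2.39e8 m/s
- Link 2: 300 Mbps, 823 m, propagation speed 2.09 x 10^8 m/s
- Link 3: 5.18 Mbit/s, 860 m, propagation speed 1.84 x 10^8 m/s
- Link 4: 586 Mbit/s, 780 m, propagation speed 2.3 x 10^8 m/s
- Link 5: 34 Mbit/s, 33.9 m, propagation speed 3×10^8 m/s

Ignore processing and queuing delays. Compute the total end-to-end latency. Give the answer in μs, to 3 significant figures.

L = 1250 × 8 = 10000 bits.
Transmission delays (L/R per hop): 48.3092, 33.3333, 1930.5, 17.0648, 294.118 μs; sum = 2323.33 μs.
Propagation delays (d/s per hop): 5.31381, 3.9378, 4.67391, 3.3913, 0.113 μs; sum = 17.4298 μs.
End-to-end = 2340 μs.

2340 μs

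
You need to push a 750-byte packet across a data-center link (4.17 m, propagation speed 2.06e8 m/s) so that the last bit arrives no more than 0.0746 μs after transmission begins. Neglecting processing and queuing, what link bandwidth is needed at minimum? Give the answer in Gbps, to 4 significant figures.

L = 6000 bits.
Propagation delay = 4.17 / 206000000 = 0.0202427 μs.
Transmission budget = 0.0746 − 0.0202427 = 0.0543573 μs.
R ≥ L / t_tx = 6000 bits / 5.43573e-08 s = 110.4 Gbps.

110.4 Gbps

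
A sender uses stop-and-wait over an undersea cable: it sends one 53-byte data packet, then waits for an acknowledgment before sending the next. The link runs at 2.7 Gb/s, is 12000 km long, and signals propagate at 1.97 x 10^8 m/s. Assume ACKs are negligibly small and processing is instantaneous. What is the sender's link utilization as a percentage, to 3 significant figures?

0.000129 %

t_tx = L/R = 424/2700000000 = 1.57037e-07 s.
t_prop = 12000000/197000000 = 0.0609137 s; RTT = 0.121827 s.
Cycle = t_tx + RTT = 0.121828 s.
Utilization = t_tx / cycle = 1.57037e-07/0.121828 = 0.000129 %.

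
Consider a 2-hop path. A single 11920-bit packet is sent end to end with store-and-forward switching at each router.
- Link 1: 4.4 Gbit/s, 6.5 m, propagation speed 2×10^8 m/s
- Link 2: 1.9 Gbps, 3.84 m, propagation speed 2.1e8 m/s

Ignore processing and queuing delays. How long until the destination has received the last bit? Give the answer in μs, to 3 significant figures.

9.03 μs

Transmission delays (L/R per hop): 2.70909, 6.27368 μs; sum = 8.98278 μs.
Propagation delays (d/s per hop): 0.0325, 0.0182857 μs; sum = 0.0507857 μs.
End-to-end = 9.03 μs.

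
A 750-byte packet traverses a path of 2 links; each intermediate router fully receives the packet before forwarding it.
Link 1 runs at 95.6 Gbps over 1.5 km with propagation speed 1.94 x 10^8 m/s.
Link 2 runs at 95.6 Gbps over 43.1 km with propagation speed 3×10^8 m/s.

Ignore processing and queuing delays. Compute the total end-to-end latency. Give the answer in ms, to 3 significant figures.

L = 750 × 8 = 6000 bits.
Transmission delay per hop = L/R = 6000/95600000000 = 6.27615e-05 ms; 2 hops → 0.000125523 ms.
Propagation delays (d/s per hop): 0.00773196, 0.143667 ms; sum = 0.151399 ms.
End-to-end = 0.152 ms.

0.152 ms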